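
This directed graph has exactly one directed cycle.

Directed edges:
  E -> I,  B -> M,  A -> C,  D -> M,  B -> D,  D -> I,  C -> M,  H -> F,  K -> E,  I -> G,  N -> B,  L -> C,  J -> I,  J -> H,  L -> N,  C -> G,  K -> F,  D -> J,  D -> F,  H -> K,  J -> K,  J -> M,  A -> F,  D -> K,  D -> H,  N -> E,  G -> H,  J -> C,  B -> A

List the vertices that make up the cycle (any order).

DFS with gray/black marking from K:
K gray
  E gray
    I gray
      G gray
        H gray
          H→K: K is gray → back edge
Back edge closes the cycle K → E → I → G → H → K; its vertices are {E, G, H, I, K}.

E, G, H, I, K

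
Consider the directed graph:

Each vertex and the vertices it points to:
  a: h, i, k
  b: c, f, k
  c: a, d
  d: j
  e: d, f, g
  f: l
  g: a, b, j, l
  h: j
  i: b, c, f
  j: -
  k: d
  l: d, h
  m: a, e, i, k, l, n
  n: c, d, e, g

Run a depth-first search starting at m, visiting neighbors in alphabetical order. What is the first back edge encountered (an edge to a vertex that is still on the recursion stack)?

DFS from m (visiting neighbors in alphabetical order); mark gray on enter, black on exit:
m gray
  a gray
    h gray
      j gray
      j black
    h black
    i gray
      b gray
        c gray
          c→a: a is gray → back edge
First back edge: c → a.

c->a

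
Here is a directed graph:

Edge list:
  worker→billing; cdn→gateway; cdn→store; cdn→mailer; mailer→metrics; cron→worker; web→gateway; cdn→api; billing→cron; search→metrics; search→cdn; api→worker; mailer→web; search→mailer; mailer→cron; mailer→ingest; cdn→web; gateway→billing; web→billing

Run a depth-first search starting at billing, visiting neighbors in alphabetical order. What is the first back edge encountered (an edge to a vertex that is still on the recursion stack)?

DFS from billing (visiting neighbors in alphabetical order); mark gray on enter, black on exit:
billing gray
  cron gray
    worker gray
      worker→billing: billing is gray → back edge
First back edge: worker → billing.

worker->billing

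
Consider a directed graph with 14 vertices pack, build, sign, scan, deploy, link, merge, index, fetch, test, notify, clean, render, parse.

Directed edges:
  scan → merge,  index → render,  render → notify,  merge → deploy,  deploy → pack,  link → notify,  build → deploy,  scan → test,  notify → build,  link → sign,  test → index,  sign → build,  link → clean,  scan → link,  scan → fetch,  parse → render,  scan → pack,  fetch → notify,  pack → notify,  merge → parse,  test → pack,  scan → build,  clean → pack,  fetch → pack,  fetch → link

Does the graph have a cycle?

DFS with white/gray/black marking, starting from scan:
scan gray
  link gray
    notify gray
      build gray
        deploy gray
          pack gray
            pack→notify: notify is gray → back edge
Back edge found, so a cycle exists: notify → build → deploy → pack → notify.

Yes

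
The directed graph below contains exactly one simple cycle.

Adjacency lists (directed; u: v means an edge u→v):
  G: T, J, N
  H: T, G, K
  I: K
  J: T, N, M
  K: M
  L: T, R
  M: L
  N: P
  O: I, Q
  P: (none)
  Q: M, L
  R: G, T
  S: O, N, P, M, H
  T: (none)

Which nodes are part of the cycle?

DFS with gray/black marking from G:
G gray
  T gray
  T black
  J gray
    J→T: T black — skip
    N gray
      P gray
      P black
    N black
    M gray
      L gray
        L→T: T black — skip
        R gray
          R→G: G is gray → back edge
Back edge closes the cycle G → J → M → L → R → G; its vertices are {G, J, L, M, R}.

G, J, L, M, R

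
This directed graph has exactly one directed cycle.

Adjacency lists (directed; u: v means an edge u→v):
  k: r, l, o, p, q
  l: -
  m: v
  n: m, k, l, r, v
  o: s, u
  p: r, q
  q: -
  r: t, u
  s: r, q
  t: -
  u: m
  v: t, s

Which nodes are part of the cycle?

m, r, s, u, v

DFS with gray/black marking from m:
m gray
  v gray
    t gray
    t black
    s gray
      r gray
        r→t: t black — skip
        u gray
          u→m: m is gray → back edge
Back edge closes the cycle m → v → s → r → u → m; its vertices are {m, r, s, u, v}.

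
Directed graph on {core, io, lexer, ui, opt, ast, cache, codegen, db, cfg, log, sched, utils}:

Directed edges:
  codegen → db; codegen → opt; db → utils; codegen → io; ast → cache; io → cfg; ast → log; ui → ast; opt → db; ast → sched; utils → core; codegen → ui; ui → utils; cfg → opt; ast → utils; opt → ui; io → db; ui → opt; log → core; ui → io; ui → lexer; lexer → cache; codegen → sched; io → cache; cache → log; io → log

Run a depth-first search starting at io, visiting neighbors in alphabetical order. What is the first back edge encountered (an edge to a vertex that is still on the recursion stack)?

ui→io

DFS from io (visiting neighbors in alphabetical order); mark gray on enter, black on exit:
io gray
  cache gray
    log gray
      core gray
      core black
    log black
  cache black
  cfg gray
    opt gray
      db gray
        utils gray
          utils→core: core black — skip
        utils black
      db black
      ui gray
        ast gray
          ast→cache: cache black — skip
          ast→log: log black — skip
          sched gray
          sched black
          ast→utils: utils black — skip
        ast black
        ui→io: io is gray → back edge
First back edge: ui → io.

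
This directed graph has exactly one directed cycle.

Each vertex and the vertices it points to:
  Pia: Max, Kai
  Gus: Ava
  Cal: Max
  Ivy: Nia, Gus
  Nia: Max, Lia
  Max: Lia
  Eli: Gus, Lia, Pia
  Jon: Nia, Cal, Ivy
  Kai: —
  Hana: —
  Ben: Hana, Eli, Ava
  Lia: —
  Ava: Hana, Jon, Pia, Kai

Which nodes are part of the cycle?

Ava, Gus, Ivy, Jon

DFS with gray/black marking from Ava:
Ava gray
  Hana gray
  Hana black
  Jon gray
    Nia gray
      Max gray
        Lia gray
        Lia black
      Max black
      Nia→Lia: Lia black — skip
    Nia black
    Cal gray
      Cal→Max: Max black — skip
    Cal black
    Ivy gray
      Ivy→Nia: Nia black — skip
      Gus gray
        Gus→Ava: Ava is gray → back edge
Back edge closes the cycle Ava → Jon → Ivy → Gus → Ava; its vertices are {Ava, Gus, Ivy, Jon}.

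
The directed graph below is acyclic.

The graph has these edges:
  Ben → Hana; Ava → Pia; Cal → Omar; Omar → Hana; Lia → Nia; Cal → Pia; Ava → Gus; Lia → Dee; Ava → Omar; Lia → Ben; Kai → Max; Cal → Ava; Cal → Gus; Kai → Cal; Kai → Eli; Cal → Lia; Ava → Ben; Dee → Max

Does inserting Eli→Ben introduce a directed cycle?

Adding Eli→Ben creates a cycle iff Ben can already reach Eli.
Explore from Ben: no path reaches Eli. The graph stays acyclic.

No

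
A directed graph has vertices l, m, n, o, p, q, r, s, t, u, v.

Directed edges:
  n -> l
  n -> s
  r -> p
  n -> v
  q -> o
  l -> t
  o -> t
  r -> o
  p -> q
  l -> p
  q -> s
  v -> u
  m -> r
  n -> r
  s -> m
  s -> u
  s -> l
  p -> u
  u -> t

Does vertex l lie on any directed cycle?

l is on a cycle iff l can reach itself via ≥1 edge.
l → p → q → s → l — yes.

Yes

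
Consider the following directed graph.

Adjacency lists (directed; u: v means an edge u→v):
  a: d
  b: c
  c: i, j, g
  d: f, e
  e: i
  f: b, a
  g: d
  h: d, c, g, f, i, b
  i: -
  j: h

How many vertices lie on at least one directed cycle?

A vertex is on a directed cycle iff it belongs to a strongly connected component of size ≥ 2 (or has a self-loop).
The vertices on cycles are {a, b, c, d, f, g, h, j} — 8 in total.

8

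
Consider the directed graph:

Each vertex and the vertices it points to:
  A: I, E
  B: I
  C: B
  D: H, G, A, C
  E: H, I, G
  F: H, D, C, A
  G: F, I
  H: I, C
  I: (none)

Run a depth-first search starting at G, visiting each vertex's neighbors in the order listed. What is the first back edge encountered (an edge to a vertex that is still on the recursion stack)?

DFS from G (visiting each vertex's neighbors in the order listed); mark gray on enter, black on exit:
G gray
  F gray
    H gray
      I gray
      I black
      C gray
        B gray
          B→I: I black — skip
        B black
      C black
    H black
    D gray
      D→H: H black — skip
      D→G: G is gray → back edge
First back edge: D → G.

D->G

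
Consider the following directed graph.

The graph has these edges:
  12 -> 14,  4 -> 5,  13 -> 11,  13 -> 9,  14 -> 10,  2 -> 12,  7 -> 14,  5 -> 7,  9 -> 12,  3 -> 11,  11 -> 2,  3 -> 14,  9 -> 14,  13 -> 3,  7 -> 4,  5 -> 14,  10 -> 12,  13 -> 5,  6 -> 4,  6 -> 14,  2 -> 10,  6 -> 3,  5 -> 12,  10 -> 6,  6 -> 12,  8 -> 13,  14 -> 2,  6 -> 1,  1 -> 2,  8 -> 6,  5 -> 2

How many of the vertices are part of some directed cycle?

11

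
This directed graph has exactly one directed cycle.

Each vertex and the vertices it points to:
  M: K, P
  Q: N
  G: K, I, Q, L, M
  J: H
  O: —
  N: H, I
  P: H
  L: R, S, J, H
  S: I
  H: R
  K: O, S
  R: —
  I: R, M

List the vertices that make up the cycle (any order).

DFS with gray/black marking from M:
M gray
  K gray
    O gray
    O black
    S gray
      I gray
        R gray
        R black
        I→M: M is gray → back edge
Back edge closes the cycle M → K → S → I → M; its vertices are {I, K, M, S}.

I, K, M, S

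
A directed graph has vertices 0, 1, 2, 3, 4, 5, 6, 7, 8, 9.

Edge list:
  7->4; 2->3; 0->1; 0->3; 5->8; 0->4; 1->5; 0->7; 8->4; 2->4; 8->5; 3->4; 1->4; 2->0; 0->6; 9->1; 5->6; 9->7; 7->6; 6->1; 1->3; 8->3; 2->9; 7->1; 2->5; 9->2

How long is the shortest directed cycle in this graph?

For each vertex v, BFS finds the shortest path from v back to v.
The shortest such closed walk is 2 → 9 → 2, length 2.

2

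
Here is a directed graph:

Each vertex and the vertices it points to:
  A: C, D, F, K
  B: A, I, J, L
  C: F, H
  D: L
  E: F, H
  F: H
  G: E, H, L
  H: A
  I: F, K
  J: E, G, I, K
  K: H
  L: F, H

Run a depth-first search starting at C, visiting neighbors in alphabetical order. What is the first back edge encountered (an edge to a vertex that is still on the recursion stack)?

DFS from C (visiting neighbors in alphabetical order); mark gray on enter, black on exit:
C gray
  F gray
    H gray
      A gray
        A→C: C is gray → back edge
First back edge: A → C.

A->C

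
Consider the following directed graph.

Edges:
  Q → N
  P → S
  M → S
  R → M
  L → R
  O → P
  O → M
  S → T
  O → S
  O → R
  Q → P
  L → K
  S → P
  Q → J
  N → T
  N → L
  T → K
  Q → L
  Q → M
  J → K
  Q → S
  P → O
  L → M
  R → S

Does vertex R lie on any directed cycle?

R is on a cycle iff R can reach itself via ≥1 edge.
R → S → P → O → R — yes.

Yes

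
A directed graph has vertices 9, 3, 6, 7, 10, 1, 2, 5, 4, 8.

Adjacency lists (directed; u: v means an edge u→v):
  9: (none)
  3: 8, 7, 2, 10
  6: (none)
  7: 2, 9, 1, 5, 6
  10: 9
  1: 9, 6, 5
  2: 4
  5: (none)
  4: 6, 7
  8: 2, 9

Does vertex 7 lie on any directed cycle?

Yes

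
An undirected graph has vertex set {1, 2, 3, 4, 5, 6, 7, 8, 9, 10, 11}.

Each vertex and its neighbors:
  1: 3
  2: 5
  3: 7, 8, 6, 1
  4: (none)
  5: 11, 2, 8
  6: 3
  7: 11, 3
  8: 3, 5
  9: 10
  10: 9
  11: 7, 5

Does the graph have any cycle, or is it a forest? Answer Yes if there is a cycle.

Yes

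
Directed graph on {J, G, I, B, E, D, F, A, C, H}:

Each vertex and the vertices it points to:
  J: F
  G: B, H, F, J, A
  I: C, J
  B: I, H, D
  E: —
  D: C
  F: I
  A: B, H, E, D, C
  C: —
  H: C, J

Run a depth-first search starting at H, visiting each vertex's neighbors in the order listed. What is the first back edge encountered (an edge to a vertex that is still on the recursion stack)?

I->J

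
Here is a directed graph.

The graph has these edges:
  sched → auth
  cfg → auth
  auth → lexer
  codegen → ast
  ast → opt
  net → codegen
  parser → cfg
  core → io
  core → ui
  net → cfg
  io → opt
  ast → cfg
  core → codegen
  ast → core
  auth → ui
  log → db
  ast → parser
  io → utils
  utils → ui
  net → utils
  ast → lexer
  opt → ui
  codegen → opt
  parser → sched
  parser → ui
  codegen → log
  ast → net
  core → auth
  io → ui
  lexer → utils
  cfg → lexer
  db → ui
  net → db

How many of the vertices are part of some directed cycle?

4

A vertex is on a directed cycle iff it belongs to a strongly connected component of size ≥ 2 (or has a self-loop).
The vertices on cycles are {ast, net, core, codegen} — 4 in total.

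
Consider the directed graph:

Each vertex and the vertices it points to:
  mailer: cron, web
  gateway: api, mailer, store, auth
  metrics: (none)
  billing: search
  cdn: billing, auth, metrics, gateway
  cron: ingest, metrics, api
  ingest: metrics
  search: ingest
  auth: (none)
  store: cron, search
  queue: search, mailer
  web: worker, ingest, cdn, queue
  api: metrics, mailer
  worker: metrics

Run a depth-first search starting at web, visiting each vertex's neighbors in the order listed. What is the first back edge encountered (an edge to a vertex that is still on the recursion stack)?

DFS from web (visiting each vertex's neighbors in the order listed); mark gray on enter, black on exit:
web gray
  worker gray
    metrics gray
    metrics black
  worker black
  ingest gray
    ingest→metrics: metrics black — skip
  ingest black
  cdn gray
    billing gray
      search gray
        search→ingest: ingest black — skip
      search black
    billing black
    auth gray
    auth black
    cdn→metrics: metrics black — skip
    gateway gray
      api gray
        api→metrics: metrics black — skip
        mailer gray
          cron gray
            cron→ingest: ingest black — skip
            cron→metrics: metrics black — skip
            cron→api: api is gray → back edge
First back edge: cron → api.

cron→api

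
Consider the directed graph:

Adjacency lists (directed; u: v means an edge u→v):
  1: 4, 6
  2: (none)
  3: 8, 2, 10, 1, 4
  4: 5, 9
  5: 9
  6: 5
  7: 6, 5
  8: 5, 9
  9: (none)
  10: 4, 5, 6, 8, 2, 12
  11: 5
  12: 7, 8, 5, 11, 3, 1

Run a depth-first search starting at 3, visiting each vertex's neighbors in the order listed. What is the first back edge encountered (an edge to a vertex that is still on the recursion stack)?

12->3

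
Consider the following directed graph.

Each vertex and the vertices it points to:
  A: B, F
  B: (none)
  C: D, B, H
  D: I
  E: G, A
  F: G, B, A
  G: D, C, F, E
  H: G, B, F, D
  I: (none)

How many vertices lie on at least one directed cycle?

6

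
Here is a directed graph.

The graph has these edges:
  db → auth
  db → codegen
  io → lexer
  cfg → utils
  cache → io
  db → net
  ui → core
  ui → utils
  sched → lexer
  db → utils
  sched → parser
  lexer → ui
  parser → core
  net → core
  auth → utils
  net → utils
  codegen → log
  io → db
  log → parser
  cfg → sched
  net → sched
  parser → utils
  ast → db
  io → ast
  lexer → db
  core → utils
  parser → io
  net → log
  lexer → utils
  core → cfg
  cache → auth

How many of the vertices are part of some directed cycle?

12

A vertex is on a directed cycle iff it belongs to a strongly connected component of size ≥ 2 (or has a self-loop).
The vertices on cycles are {db, io, ui, ast, cfg, log, net, core, lexer, sched, parser, codegen} — 12 in total.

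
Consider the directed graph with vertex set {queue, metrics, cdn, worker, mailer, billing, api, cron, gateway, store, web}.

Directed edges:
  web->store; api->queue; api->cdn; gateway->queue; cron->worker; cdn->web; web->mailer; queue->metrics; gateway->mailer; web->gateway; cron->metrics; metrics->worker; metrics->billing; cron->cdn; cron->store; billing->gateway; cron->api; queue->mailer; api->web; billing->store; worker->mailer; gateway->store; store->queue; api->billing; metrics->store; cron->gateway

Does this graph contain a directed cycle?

Yes

DFS with white/gray/black marking, starting from queue:
queue gray
  mailer gray
  mailer black
  metrics gray
    billing gray
      gateway gray
        gateway→mailer: mailer black — skip
        store gray
          store→queue: queue is gray → back edge
Back edge found, so a cycle exists: queue → metrics → billing → gateway → store → queue.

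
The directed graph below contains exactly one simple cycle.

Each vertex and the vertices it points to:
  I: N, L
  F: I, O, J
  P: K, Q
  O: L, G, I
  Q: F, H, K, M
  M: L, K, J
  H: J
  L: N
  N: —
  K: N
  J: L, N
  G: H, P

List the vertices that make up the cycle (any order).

DFS with gray/black marking from Q:
Q gray
  F gray
    I gray
      N gray
      N black
      L gray
        L→N: N black — skip
      L black
    I black
    O gray
      O→L: L black — skip
      G gray
        H gray
          J gray
            J→L: L black — skip
            J→N: N black — skip
          J black
        H black
        P gray
          K gray
            K→N: N black — skip
          K black
          P→Q: Q is gray → back edge
Back edge closes the cycle Q → F → O → G → P → Q; its vertices are {F, G, O, P, Q}.

F, G, O, P, Q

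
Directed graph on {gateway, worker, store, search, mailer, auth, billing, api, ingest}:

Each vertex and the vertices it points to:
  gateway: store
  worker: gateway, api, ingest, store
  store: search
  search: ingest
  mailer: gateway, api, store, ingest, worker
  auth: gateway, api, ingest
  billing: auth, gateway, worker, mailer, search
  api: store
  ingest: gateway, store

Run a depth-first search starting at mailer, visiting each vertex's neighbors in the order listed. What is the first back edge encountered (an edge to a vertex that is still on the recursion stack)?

ingest→gateway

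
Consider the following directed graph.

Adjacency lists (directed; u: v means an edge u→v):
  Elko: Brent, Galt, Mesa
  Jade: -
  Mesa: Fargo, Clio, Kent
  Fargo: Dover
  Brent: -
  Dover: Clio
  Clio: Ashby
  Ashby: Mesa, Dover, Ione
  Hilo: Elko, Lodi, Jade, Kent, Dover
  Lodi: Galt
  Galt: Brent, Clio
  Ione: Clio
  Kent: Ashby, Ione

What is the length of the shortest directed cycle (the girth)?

3

For each vertex v, BFS finds the shortest path from v back to v.
The shortest such closed walk is Kent → Ashby → Mesa → Kent, length 3.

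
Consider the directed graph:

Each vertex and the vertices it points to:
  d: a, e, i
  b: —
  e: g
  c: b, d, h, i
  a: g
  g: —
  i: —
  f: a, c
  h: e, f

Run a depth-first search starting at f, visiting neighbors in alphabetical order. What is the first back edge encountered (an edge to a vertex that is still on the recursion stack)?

DFS from f (visiting neighbors in alphabetical order); mark gray on enter, black on exit:
f gray
  a gray
    g gray
    g black
  a black
  c gray
    b gray
    b black
    d gray
      d→a: a black — skip
      e gray
        e→g: g black — skip
      e black
      i gray
      i black
    d black
    h gray
      h→e: e black — skip
      h→f: f is gray → back edge
First back edge: h → f.

h→f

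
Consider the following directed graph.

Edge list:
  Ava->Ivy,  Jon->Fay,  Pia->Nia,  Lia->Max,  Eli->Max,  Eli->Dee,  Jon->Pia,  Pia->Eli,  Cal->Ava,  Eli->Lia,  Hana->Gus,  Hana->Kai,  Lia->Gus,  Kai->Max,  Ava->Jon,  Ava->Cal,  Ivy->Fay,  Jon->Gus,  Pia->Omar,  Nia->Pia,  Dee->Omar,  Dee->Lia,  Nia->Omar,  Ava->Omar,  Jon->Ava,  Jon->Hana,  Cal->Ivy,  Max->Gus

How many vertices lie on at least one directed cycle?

5

A vertex is on a directed cycle iff it belongs to a strongly connected component of size ≥ 2 (or has a self-loop).
The vertices on cycles are {Ava, Cal, Jon, Nia, Pia} — 5 in total.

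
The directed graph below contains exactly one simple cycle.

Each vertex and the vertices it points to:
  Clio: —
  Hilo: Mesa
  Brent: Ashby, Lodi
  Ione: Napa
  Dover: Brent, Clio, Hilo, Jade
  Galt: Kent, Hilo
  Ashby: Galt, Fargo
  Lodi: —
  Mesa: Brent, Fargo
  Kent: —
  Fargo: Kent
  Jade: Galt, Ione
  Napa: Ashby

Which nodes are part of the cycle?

DFS with gray/black marking from Hilo:
Hilo gray
  Mesa gray
    Brent gray
      Ashby gray
        Galt gray
          Kent gray
          Kent black
          Galt→Hilo: Hilo is gray → back edge
Back edge closes the cycle Hilo → Mesa → Brent → Ashby → Galt → Hilo; its vertices are {Galt, Hilo, Mesa, Ashby, Brent}.

Galt, Hilo, Mesa, Ashby, Brent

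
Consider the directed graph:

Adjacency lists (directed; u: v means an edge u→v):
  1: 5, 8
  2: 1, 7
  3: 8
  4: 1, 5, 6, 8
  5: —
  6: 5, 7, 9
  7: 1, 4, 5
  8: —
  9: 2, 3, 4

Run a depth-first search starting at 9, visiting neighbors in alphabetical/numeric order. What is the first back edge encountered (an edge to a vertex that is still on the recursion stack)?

DFS from 9 (visiting neighbors in alphabetical/numeric order); mark gray on enter, black on exit:
9 gray
  2 gray
    1 gray
      5 gray
      5 black
      8 gray
      8 black
    1 black
    7 gray
      7→1: 1 black — skip
      4 gray
        4→1: 1 black — skip
        4→5: 5 black — skip
        6 gray
          6→5: 5 black — skip
          6→7: 7 is gray → back edge
First back edge: 6 → 7.

6→7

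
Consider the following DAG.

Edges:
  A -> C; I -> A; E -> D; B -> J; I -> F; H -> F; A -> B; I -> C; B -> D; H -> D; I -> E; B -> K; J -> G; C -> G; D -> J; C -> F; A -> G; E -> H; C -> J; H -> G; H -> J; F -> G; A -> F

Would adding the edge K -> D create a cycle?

Adding K→D creates a cycle iff D can already reach K.
Explore from D: no path reaches K. The graph stays acyclic.

No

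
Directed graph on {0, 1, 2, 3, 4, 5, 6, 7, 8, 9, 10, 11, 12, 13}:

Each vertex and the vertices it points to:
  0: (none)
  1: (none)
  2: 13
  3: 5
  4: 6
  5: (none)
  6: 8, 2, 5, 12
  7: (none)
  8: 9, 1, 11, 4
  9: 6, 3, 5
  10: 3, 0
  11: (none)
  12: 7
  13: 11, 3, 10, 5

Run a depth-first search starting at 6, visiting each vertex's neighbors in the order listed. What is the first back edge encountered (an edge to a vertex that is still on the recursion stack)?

DFS from 6 (visiting each vertex's neighbors in the order listed); mark gray on enter, black on exit:
6 gray
  8 gray
    9 gray
      9→6: 6 is gray → back edge
First back edge: 9 → 6.

9→6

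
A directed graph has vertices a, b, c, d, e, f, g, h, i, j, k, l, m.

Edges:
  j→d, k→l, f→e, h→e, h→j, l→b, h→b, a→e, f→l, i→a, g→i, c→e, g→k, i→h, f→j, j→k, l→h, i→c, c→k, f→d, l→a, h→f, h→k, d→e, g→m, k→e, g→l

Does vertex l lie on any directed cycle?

Yes

l is on a cycle iff l can reach itself via ≥1 edge.
l → h → f → l — yes.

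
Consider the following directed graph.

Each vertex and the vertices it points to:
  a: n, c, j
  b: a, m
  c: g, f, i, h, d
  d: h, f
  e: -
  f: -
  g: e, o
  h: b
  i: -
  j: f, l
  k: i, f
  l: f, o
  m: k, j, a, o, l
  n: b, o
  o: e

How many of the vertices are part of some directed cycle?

7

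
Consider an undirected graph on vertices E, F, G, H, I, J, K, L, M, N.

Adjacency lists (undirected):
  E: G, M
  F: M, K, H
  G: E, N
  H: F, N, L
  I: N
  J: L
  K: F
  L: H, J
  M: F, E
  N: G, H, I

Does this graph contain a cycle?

DFS, tracking each vertex's parent; an edge to a visited non-parent vertex closes a cycle.
Start from E:
visit E (parent –)
  visit G (parent E)
    G–E: parent, skip
    visit N (parent G)
      N–G: parent, skip
      visit H (parent N)
        visit F (parent H)
          visit M (parent F)
            M–F: parent, skip
            M–E: E visited and ≠ parent → cycle
Cycle: E – G – N – H – F – M – E.

Yes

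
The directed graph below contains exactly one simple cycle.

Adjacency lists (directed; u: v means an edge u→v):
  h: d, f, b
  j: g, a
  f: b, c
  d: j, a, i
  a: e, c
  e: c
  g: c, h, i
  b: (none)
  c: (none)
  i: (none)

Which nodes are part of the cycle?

d, g, h, j

DFS with gray/black marking from h:
h gray
  d gray
    j gray
      g gray
        c gray
        c black
        g→h: h is gray → back edge
Back edge closes the cycle h → d → j → g → h; its vertices are {d, g, h, j}.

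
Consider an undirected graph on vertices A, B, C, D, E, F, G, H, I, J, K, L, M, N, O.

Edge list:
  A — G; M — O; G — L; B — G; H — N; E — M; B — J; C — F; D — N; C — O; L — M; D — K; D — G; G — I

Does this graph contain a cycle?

No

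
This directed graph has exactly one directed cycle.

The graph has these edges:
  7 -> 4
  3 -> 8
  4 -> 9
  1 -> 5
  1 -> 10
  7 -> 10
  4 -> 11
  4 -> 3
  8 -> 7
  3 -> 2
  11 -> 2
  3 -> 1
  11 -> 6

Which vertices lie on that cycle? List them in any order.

3, 4, 7, 8

DFS with gray/black marking from 4:
4 gray
  9 gray
  9 black
  3 gray
    1 gray
      10 gray
      10 black
      5 gray
      5 black
    1 black
    8 gray
      7 gray
        7→10: 10 black — skip
        7→4: 4 is gray → back edge
Back edge closes the cycle 4 → 3 → 8 → 7 → 4; its vertices are {3, 4, 7, 8}.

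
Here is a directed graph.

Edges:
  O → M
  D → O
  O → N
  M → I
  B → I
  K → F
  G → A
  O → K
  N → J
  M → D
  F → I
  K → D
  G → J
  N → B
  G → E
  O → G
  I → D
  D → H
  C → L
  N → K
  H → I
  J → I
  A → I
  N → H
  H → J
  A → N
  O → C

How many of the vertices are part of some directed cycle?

A vertex is on a directed cycle iff it belongs to a strongly connected component of size ≥ 2 (or has a self-loop).
The vertices on cycles are {A, B, D, F, G, H, I, J, K, M, N, O} — 12 in total.

12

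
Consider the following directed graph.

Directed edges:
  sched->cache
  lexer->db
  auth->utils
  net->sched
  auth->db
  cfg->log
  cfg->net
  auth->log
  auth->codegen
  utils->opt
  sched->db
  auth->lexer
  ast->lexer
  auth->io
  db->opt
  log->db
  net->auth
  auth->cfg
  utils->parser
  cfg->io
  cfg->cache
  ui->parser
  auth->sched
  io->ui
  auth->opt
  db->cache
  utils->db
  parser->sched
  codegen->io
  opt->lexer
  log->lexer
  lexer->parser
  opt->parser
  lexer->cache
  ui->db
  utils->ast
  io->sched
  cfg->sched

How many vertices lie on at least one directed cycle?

8

A vertex is on a directed cycle iff it belongs to a strongly connected component of size ≥ 2 (or has a self-loop).
The vertices on cycles are {db, cfg, net, opt, auth, lexer, sched, parser} — 8 in total.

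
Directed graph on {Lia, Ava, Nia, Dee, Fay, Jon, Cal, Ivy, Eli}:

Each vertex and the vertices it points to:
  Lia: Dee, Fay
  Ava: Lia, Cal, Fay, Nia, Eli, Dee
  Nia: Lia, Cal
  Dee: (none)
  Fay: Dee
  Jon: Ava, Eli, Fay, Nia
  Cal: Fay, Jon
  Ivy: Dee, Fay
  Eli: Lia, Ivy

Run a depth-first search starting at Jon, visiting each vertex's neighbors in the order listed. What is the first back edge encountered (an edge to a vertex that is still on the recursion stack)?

Cal->Jon

DFS from Jon (visiting each vertex's neighbors in the order listed); mark gray on enter, black on exit:
Jon gray
  Ava gray
    Lia gray
      Dee gray
      Dee black
      Fay gray
        Fay→Dee: Dee black — skip
      Fay black
    Lia black
    Cal gray
      Cal→Fay: Fay black — skip
      Cal→Jon: Jon is gray → back edge
First back edge: Cal → Jon.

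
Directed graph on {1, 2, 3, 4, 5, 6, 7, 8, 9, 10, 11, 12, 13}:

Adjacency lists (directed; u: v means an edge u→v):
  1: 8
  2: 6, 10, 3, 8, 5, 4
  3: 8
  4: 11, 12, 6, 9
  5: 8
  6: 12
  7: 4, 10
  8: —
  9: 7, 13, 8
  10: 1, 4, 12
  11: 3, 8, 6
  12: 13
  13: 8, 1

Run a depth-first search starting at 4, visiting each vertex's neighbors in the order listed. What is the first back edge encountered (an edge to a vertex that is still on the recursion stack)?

7→4

DFS from 4 (visiting each vertex's neighbors in the order listed); mark gray on enter, black on exit:
4 gray
  11 gray
    3 gray
      8 gray
      8 black
    3 black
    11→8: 8 black — skip
    6 gray
      12 gray
        13 gray
          13→8: 8 black — skip
          1 gray
            1→8: 8 black — skip
          1 black
        13 black
      12 black
    6 black
  11 black
  4→12: 12 black — skip
  4→6: 6 black — skip
  9 gray
    7 gray
      7→4: 4 is gray → back edge
First back edge: 7 → 4.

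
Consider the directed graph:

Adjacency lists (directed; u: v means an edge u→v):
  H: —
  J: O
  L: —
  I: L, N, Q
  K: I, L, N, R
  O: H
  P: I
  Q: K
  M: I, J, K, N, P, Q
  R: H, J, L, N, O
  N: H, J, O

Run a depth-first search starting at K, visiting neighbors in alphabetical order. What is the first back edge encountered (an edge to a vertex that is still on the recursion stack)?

Q→K

DFS from K (visiting neighbors in alphabetical order); mark gray on enter, black on exit:
K gray
  I gray
    L gray
    L black
    N gray
      H gray
      H black
      J gray
        O gray
          O→H: H black — skip
        O black
      J black
      N→O: O black — skip
    N black
    Q gray
      Q→K: K is gray → back edge
First back edge: Q → K.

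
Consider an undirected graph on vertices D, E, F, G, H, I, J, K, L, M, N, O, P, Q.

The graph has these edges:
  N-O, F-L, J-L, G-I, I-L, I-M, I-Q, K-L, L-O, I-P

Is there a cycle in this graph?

No

DFS, tracking each vertex's parent; an edge to a visited non-parent vertex closes a cycle.
Start from K:
visit K (parent –)
  visit L (parent K)
    visit J (parent L)
      J–L: parent, skip
    visit O (parent L)
      visit N (parent O)
        N–O: parent, skip
      O–L: parent, skip
    L–K: parent, skip
    visit F (parent L)
      F–L: parent, skip
    visit I (parent L)
      visit P (parent I)
        P–I: parent, skip
      visit Q (parent I)
        Q–I: parent, skip
      I–L: parent, skip
      visit G (parent I)
        G–I: parent, skip
      visit M (parent I)
        M–I: parent, skip
visit D (parent –)
visit E (parent –)
visit H (parent –)
No non-parent visited neighbor found — the graph is a forest.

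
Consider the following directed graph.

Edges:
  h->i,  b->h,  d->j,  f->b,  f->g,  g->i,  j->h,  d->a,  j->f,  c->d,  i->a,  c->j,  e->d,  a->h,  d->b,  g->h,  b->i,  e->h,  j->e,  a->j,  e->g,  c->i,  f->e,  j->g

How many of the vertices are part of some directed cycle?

9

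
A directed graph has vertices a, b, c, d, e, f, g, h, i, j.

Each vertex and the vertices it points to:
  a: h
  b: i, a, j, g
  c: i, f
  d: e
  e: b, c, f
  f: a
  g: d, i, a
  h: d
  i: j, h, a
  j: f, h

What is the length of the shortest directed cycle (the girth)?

4

For each vertex v, BFS finds the shortest path from v back to v.
The shortest such closed walk is e → b → g → d → e, length 4.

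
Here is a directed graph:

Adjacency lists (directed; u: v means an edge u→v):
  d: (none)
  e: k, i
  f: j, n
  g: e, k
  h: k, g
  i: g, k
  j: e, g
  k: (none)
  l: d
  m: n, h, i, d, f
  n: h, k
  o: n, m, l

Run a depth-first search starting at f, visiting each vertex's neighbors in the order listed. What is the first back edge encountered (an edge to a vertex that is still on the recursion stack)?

DFS from f (visiting each vertex's neighbors in the order listed); mark gray on enter, black on exit:
f gray
  j gray
    e gray
      k gray
      k black
      i gray
        g gray
          g→e: e is gray → back edge
First back edge: g → e.

g->e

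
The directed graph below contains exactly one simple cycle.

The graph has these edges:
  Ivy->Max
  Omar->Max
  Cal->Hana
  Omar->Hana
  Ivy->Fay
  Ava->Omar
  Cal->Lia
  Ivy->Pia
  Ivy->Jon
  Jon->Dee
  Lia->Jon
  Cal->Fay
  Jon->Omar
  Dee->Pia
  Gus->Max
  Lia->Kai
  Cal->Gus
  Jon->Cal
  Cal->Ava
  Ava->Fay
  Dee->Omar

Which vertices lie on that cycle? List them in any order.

DFS with gray/black marking from Jon:
Jon gray
  Omar gray
    Hana gray
    Hana black
    Max gray
    Max black
  Omar black
  Dee gray
    Dee→Omar: Omar black — skip
    Pia gray
    Pia black
  Dee black
  Cal gray
    Ava gray
      Fay gray
      Fay black
      Ava→Omar: Omar black — skip
    Ava black
    Gus gray
      Gus→Max: Max black — skip
    Gus black
    Cal→Hana: Hana black — skip
    Cal→Fay: Fay black — skip
    Lia gray
      Lia→Jon: Jon is gray → back edge
Back edge closes the cycle Jon → Cal → Lia → Jon; its vertices are {Cal, Jon, Lia}.

Cal, Jon, Lia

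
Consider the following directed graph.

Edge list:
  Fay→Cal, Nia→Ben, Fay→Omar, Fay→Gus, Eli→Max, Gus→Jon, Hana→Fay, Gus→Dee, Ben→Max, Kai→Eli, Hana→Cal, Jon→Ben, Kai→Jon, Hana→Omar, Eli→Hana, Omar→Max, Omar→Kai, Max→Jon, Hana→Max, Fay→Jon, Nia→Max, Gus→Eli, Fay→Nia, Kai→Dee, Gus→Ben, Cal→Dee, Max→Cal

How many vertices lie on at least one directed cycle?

9

A vertex is on a directed cycle iff it belongs to a strongly connected component of size ≥ 2 (or has a self-loop).
The vertices on cycles are {Ben, Eli, Fay, Gus, Jon, Kai, Max, Hana, Omar} — 9 in total.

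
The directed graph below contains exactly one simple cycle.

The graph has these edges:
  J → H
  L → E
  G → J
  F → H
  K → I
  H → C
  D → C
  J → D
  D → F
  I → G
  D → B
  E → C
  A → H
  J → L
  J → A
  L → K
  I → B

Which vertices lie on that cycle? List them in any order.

G, I, J, K, L

DFS with gray/black marking from G:
G gray
  J gray
    L gray
      K gray
        I gray
          I→G: G is gray → back edge
Back edge closes the cycle G → J → L → K → I → G; its vertices are {G, I, J, K, L}.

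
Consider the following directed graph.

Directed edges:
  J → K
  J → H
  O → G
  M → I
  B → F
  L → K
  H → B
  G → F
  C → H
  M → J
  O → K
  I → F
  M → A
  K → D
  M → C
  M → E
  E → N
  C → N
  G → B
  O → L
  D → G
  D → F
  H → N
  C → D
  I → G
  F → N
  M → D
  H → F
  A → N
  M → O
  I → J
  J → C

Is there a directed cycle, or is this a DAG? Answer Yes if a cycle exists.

DFS with white/gray/black marking, starting from N:
N gray
N black
A gray
  A→N: N black — skip
A black
B gray
  F gray
    F→N: N black — skip
  F black
B black
C gray
  D gray
    D→F: F black — skip
    G gray
      G→F: F black — skip
      G→B: B black — skip
    G black
  D black
  H gray
    H→F: F black — skip
    H→N: N black — skip
    H→B: B black — skip
  H black
  C→N: N black — skip
C black
E gray
  E→N: N black — skip
E black
I gray
  I→F: F black — skip
  I→G: G black — skip
  J gray
    K gray
      K→D: D black — skip
    K black
    J→C: C black — skip
    J→H: H black — skip
  J black
I black
L gray
  L→K: K black — skip
L black
M gray
  M→D: D black — skip
  M→C: C black — skip
  M→I: I black — skip
  O gray
    O→G: G black — skip
    O→L: L black — skip
    O→K: K black — skip
  O black
  M→J: J black — skip
  M→A: A black — skip
  M→E: E black — skip
M black
Every edge goes to a white or black vertex — no back edge, so the graph is acyclic.

No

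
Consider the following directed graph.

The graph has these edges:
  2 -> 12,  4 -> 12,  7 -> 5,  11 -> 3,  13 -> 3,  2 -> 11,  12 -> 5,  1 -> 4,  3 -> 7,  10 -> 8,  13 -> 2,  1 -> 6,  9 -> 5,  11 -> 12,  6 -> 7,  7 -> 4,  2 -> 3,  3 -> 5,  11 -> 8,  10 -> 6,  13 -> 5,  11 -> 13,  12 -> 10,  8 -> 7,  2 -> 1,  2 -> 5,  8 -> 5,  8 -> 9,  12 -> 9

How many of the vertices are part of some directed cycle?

9

A vertex is on a directed cycle iff it belongs to a strongly connected component of size ≥ 2 (or has a self-loop).
The vertices on cycles are {2, 4, 6, 7, 8, 10, 11, 12, 13} — 9 in total.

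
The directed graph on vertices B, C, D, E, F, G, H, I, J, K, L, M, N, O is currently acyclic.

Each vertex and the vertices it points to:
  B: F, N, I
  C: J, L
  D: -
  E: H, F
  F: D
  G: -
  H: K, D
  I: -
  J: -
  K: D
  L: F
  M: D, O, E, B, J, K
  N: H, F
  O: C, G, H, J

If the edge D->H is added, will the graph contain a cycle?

Adding D→H creates a cycle iff H can already reach D.
Path from H: H → D.
So H → … → D → H is a cycle.

Yes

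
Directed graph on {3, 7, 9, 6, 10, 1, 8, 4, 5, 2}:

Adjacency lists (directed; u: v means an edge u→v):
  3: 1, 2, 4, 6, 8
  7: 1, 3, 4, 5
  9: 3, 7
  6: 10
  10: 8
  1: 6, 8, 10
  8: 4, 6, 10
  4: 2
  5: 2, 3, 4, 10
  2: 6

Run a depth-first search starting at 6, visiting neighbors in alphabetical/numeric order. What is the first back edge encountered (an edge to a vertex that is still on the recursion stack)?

DFS from 6 (visiting neighbors in alphabetical/numeric order); mark gray on enter, black on exit:
6 gray
  10 gray
    8 gray
      4 gray
        2 gray
          2→6: 6 is gray → back edge
First back edge: 2 → 6.

2->6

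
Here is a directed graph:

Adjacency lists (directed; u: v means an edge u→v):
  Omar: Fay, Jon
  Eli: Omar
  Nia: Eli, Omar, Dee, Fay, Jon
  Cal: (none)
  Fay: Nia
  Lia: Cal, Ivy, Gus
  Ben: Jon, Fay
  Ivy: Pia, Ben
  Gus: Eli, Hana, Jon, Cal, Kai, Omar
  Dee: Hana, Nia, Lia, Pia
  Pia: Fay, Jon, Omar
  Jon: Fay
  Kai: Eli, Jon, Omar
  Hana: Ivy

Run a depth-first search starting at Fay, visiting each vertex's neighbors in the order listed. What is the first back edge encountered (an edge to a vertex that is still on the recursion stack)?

DFS from Fay (visiting each vertex's neighbors in the order listed); mark gray on enter, black on exit:
Fay gray
  Nia gray
    Eli gray
      Omar gray
        Omar→Fay: Fay is gray → back edge
First back edge: Omar → Fay.

Omar→Fay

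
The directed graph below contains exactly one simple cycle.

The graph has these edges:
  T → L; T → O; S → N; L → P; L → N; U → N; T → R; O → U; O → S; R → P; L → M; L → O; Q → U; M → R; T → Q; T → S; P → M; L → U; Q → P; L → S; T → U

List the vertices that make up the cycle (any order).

M, P, R

DFS with gray/black marking from P:
P gray
  M gray
    R gray
      R→P: P is gray → back edge
Back edge closes the cycle P → M → R → P; its vertices are {M, P, R}.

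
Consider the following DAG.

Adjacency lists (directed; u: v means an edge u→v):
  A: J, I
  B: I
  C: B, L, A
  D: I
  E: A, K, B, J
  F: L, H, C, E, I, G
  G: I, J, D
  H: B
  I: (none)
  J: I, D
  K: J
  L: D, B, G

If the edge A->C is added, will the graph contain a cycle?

Adding A→C creates a cycle iff C can already reach A.
Path from C: C → A.
So C → … → A → C is a cycle.

Yes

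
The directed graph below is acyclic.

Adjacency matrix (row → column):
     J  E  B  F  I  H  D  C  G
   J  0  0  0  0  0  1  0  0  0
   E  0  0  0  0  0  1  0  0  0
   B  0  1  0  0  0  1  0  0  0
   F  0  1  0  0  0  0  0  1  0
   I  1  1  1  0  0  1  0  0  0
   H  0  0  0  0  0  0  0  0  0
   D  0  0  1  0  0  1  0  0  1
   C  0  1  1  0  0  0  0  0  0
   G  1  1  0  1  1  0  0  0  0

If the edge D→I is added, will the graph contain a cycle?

Adding D→I creates a cycle iff I can already reach D.
Explore from I: no path reaches D. The graph stays acyclic.

No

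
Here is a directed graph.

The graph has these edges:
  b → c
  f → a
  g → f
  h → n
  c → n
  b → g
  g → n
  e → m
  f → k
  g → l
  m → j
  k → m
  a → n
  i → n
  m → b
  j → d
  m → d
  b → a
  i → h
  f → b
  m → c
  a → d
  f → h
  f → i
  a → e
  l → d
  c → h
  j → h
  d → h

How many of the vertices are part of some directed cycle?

A vertex is on a directed cycle iff it belongs to a strongly connected component of size ≥ 2 (or has a self-loop).
The vertices on cycles are {a, b, e, f, g, k, m} — 7 in total.

7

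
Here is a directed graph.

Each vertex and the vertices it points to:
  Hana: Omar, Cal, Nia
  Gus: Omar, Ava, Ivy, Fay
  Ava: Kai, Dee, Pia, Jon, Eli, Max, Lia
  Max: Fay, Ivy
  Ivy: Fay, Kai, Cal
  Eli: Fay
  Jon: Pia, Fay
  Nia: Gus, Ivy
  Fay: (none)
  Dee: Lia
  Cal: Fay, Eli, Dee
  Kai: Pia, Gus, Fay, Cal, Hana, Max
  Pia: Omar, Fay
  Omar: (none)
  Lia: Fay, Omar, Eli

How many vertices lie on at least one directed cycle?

A vertex is on a directed cycle iff it belongs to a strongly connected component of size ≥ 2 (or has a self-loop).
The vertices on cycles are {Ava, Gus, Ivy, Kai, Max, Nia, Hana} — 7 in total.

7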